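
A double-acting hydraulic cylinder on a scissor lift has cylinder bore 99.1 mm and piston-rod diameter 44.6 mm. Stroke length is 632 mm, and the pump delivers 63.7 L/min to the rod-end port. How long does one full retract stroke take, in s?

Rod-side annular area A_ann = π/4 × (99.1² − 44.6²) = 6151 mm^2
Swept volume V = A × L; t = V / Q = A·L / Q

t ≈ 3.66 s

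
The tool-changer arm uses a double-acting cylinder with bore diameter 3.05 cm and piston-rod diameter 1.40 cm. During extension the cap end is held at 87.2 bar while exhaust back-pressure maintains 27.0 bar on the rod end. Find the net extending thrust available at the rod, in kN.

Cap-side area A_cap = π/4 × (3.05 cm)² = 7.306 cm^2
Rod-side annular area A_ann = π/4 × (3.05² − 1.40²) = 5.767 cm^2
Net thrust = P_cap·A_cap − P_rod·A_ann = 6.371 kN − 1.557 kN

F ≈ 4.81 kN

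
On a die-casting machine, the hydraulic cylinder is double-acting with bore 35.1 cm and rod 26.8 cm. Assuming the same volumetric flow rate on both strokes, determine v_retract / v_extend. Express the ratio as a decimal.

Cap-side area A_cap = π/4 × (35.1 cm)² = 967.6 cm^2
Rod-side annular area A_ann = π/4 × (35.1² − 26.8²) = 403.5 cm^2
For equal Q, v ∝ 1/A, so v_ret/v_ext = A_cap/A_ann.

v_ret/v_ext ≈ 2.40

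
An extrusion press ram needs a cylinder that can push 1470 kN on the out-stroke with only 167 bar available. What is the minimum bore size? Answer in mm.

Extension force acts on the full piston face: F = P × (π/4)D².
D = √(4F / (πP)) = √(4 × 1470 kN / (π × 167 bar))

D ≈ 335 mm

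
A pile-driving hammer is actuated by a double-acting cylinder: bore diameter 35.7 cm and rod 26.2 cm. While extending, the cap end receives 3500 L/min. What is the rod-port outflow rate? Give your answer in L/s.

Q_out ≈ 26.9 L/s

Cap-side area A_cap = π/4 × (35.7 cm)² = 1001 cm^2
Rod-side annular area A_ann = π/4 × (35.7² − 26.2²) = 461.9 cm^2
Piston speed v = Q_in/A_cap; rod-end outflow Q_out = v × A_ann = Q_in × A_ann/A_cap.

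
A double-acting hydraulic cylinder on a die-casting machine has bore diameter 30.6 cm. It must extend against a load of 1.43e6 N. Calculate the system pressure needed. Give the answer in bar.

Cap-side area A_cap = π/4 × (30.6 cm)² = 735.4 cm^2
P = F / A = 1.43e6 N / A

P ≈ 194 bar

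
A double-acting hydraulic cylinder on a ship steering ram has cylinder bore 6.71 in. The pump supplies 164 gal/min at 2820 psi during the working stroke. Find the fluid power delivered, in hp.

Hydraulic power = P × Q

W ≈ 270 hp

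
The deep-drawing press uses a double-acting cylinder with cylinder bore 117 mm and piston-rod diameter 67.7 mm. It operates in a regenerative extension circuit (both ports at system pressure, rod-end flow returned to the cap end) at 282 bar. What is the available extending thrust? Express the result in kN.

F ≈ 102 kN

With equal pressure on both faces, forces on the annular region cancel; the net push is pressure × rod cross-section.
Rod cross-section A_rod = π/4 × (67.7 mm)² = 3600 mm^2
F = P × A_rod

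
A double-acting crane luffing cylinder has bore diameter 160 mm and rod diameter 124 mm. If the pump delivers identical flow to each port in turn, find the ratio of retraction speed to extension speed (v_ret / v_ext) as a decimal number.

v_ret/v_ext ≈ 2.50

Cap-side area A_cap = π/4 × (160 mm)² = 20110 mm^2
Rod-side annular area A_ann = π/4 × (160² − 124²) = 8030 mm^2
For equal Q, v ∝ 1/A, so v_ret/v_ext = A_cap/A_ann.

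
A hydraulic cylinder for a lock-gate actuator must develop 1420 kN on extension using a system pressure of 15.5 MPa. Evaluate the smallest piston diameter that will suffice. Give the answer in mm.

D ≈ 342 mm

Extension force acts on the full piston face: F = P × (π/4)D².
D = √(4F / (πP)) = √(4 × 1420 kN / (π × 15.5 MPa))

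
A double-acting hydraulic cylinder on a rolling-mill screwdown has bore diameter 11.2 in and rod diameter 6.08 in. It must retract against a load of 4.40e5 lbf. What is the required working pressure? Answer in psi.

Rod-side annular area A_ann = π/4 × (11.2² − 6.08²) = 69.49 in^2
Retraction: pressure acts on the annular area.
P = F / A = 4.40e5 lbf / A

P ≈ 6330 psi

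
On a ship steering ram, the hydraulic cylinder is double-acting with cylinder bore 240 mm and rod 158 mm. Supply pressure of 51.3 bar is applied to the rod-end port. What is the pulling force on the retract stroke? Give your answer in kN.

F ≈ 131 kN

Rod-side annular area A_ann = π/4 × (240² − 158²) = 25630 mm^2
On retraction the pressure acts on the annular area (bore minus rod).
F = P × A_ann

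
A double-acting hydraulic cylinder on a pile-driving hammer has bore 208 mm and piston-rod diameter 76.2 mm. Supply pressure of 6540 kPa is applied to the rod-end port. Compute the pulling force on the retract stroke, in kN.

F ≈ 192 kN

Rod-side annular area A_ann = π/4 × (208² − 76.2²) = 29420 mm^2
On retraction the pressure acts on the annular area (bore minus rod).
F = P × A_ann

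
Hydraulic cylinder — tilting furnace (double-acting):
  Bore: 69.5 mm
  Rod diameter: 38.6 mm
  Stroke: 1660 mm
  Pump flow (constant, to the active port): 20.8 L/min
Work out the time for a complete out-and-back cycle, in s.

t ≈ 30.7 s

Cap-side area A_cap = π/4 × (69.5 mm)² = 3794 mm^2
Rod-side annular area A_ann = π/4 × (69.5² − 38.6²) = 2623 mm^2
t_ext = A_cap·L/Q = 18.17 s
t_ret = A_ann·L/Q = 12.56 s
t_cycle = t_ext + t_ret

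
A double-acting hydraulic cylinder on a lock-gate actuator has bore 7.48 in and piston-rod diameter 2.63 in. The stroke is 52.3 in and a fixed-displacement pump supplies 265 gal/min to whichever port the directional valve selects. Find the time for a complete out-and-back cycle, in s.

t ≈ 4.23 s

Cap-side area A_cap = π/4 × (7.48 in)² = 43.94 in^2
Rod-side annular area A_ann = π/4 × (7.48² − 2.63²) = 38.51 in^2
t_ext = A_cap·L/Q = 2.253 s
t_ret = A_ann·L/Q = 1.974 s
t_cycle = t_ext + t_ret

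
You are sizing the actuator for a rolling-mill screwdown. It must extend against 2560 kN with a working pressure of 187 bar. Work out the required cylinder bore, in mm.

Extension force acts on the full piston face: F = P × (π/4)D².
D = √(4F / (πP)) = √(4 × 2560 kN / (π × 187 bar))

D ≈ 417 mm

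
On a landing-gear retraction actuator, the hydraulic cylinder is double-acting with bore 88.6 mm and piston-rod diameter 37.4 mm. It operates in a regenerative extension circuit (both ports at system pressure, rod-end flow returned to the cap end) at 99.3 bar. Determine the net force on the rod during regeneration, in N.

With equal pressure on both faces, forces on the annular region cancel; the net push is pressure × rod cross-section.
Rod cross-section A_rod = π/4 × (37.4 mm)² = 1099 mm^2
F = P × A_rod

F ≈ 10900 N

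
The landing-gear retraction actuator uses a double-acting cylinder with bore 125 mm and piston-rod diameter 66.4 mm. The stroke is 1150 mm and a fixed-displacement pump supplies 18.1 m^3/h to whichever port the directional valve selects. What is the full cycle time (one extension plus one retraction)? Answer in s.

t ≈ 4.82 s

Cap-side area A_cap = π/4 × (125 mm)² = 12270 mm^2
Rod-side annular area A_ann = π/4 × (125² − 66.4²) = 8809 mm^2
t_ext = A_cap·L/Q = 2.807 s
t_ret = A_ann·L/Q = 2.015 s
t_cycle = t_ext + t_ret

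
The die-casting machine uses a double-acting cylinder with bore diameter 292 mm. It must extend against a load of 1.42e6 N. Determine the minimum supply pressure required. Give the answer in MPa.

P ≈ 21.2 MPa

Cap-side area A_cap = π/4 × (292 mm)² = 66970 mm^2
P = F / A = 1.42e6 N / A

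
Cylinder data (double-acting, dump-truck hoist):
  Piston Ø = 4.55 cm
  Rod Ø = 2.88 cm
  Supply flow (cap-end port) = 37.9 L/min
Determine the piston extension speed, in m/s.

Cap-side area A_cap = π/4 × (4.55 cm)² = 16.26 cm^2
v = Q / A

v ≈ 0.388 m/s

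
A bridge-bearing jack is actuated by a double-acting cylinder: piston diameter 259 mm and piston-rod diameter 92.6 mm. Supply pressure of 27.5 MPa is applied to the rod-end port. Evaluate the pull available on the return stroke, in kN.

Rod-side annular area A_ann = π/4 × (259² − 92.6²) = 45950 mm^2
On retraction the pressure acts on the annular area (bore minus rod).
F = P × A_ann

F ≈ 1260 kN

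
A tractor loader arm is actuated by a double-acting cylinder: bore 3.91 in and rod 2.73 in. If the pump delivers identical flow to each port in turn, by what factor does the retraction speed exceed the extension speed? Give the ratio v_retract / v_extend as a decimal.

v_ret/v_ext ≈ 1.95

Cap-side area A_cap = π/4 × (3.91 in)² = 12.01 in^2
Rod-side annular area A_ann = π/4 × (3.91² − 2.73²) = 6.154 in^2
For equal Q, v ∝ 1/A, so v_ret/v_ext = A_cap/A_ann.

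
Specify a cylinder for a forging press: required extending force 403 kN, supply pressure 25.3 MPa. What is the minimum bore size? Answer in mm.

Extension force acts on the full piston face: F = P × (π/4)D².
D = √(4F / (πP)) = √(4 × 403 kN / (π × 25.3 MPa))

D ≈ 142 mm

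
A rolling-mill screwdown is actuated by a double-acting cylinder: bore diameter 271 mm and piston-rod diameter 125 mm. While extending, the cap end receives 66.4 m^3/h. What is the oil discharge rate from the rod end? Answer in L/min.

Cap-side area A_cap = π/4 × (271 mm)² = 57680 mm^2
Rod-side annular area A_ann = π/4 × (271² − 125²) = 45410 mm^2
Piston speed v = Q_in/A_cap; rod-end outflow Q_out = v × A_ann = Q_in × A_ann/A_cap.

Q_out ≈ 871 L/min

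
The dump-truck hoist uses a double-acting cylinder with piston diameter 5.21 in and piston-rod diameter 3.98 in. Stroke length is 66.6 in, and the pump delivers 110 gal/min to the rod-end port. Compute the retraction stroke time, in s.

t ≈ 1.40 s

Rod-side annular area A_ann = π/4 × (5.21² − 3.98²) = 8.878 in^2
Swept volume V = A × L; t = V / Q = A·L / Q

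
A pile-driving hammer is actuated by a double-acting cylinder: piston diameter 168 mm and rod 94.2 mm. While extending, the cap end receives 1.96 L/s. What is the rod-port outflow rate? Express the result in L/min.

Q_out ≈ 80.6 L/min

Cap-side area A_cap = π/4 × (168 mm)² = 22170 mm^2
Rod-side annular area A_ann = π/4 × (168² − 94.2²) = 15200 mm^2
Piston speed v = Q_in/A_cap; rod-end outflow Q_out = v × A_ann = Q_in × A_ann/A_cap.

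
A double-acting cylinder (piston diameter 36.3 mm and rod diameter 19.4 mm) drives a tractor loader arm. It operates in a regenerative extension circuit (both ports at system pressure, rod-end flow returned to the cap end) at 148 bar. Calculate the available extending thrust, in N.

F ≈ 4370 N

With equal pressure on both faces, forces on the annular region cancel; the net push is pressure × rod cross-section.
Rod cross-section A_rod = π/4 × (19.4 mm)² = 295.6 mm^2
F = P × A_rod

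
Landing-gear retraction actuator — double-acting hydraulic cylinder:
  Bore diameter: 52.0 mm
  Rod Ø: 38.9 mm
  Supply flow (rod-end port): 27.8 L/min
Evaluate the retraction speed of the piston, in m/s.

Rod-side annular area A_ann = π/4 × (52.0² − 38.9²) = 935.2 mm^2
Flow into the rod-end port fills the annular volume.
v = Q / A

v ≈ 0.495 m/s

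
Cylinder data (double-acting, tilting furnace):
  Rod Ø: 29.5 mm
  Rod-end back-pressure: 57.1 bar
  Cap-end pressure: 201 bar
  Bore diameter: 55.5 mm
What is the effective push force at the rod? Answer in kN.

Cap-side area A_cap = π/4 × (55.5 mm)² = 2419 mm^2
Rod-side annular area A_ann = π/4 × (55.5² − 29.5²) = 1736 mm^2
Net thrust = P_cap·A_cap − P_rod·A_ann = 48.63 kN − 9.911 kN

F ≈ 38.7 kN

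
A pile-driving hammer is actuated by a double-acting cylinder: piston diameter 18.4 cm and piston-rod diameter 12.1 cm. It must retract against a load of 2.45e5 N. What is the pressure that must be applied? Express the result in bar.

P ≈ 162 bar

Rod-side annular area A_ann = π/4 × (18.4² − 12.1²) = 150.9 cm^2
Retraction: pressure acts on the annular area.
P = F / A = 2.45e5 N / A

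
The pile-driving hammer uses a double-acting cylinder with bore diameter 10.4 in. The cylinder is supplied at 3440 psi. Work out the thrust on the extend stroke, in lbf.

F ≈ 2.92e5 lbf

Cap-side area A_cap = π/4 × (10.4 in)² = 84.95 in^2
F = P × A_cap = 3440 psi × A_cap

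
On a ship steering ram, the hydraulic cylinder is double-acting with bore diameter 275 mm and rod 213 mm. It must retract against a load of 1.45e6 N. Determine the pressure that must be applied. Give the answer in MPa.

P ≈ 61.0 MPa

Rod-side annular area A_ann = π/4 × (275² − 213²) = 23760 mm^2
Retraction: pressure acts on the annular area.
P = F / A = 1.45e6 N / A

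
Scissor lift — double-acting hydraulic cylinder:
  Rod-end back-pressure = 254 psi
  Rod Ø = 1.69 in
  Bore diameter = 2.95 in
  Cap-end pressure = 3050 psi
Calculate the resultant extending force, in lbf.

Cap-side area A_cap = π/4 × (2.95 in)² = 6.835 in^2
Rod-side annular area A_ann = π/4 × (2.95² − 1.69²) = 4.592 in^2
Net thrust = P_cap·A_cap − P_rod·A_ann = 20850 lbf − 1166 lbf

F ≈ 19700 lbf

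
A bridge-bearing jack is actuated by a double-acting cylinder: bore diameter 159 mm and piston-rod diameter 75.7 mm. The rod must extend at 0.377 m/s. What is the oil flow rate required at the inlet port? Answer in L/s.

Cap-side area A_cap = π/4 × (159 mm)² = 19860 mm^2
Q = A × v

Q ≈ 7.49 L/s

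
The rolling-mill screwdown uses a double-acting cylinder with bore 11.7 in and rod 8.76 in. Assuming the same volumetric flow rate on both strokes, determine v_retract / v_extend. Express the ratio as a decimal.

v_ret/v_ext ≈ 2.28

Cap-side area A_cap = π/4 × (11.7 in)² = 107.5 in^2
Rod-side annular area A_ann = π/4 × (11.7² − 8.76²) = 47.24 in^2
For equal Q, v ∝ 1/A, so v_ret/v_ext = A_cap/A_ann.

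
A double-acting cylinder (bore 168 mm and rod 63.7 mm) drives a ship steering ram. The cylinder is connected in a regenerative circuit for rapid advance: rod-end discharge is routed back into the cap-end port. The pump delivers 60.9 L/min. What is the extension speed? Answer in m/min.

In regeneration the rod-end outflow joins the pump flow into the cap end, so the net volume the pump must supply per unit advance equals the rod cross-section area.
Rod cross-section A_rod = π/4 × (63.7 mm)² = 3187 mm^2
v = Q_pump / A_rod

v ≈ 19.1 m/min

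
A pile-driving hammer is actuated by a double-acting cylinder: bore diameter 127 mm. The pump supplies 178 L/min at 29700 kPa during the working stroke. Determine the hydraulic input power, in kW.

W ≈ 88.1 kW

Hydraulic power = P × Q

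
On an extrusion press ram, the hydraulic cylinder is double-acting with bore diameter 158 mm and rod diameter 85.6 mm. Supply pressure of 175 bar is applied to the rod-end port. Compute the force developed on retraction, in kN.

Rod-side annular area A_ann = π/4 × (158² − 85.6²) = 13850 mm^2
On retraction the pressure acts on the annular area (bore minus rod).
F = P × A_ann

F ≈ 242 kN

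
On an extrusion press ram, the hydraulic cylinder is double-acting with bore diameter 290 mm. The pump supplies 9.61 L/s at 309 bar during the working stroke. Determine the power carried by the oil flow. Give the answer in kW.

W ≈ 297 kW

Hydraulic power = P × Q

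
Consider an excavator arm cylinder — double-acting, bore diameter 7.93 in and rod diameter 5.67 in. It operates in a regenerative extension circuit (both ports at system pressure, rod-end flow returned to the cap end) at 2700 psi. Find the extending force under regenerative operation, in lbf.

F ≈ 68200 lbf

With equal pressure on both faces, forces on the annular region cancel; the net push is pressure × rod cross-section.
Rod cross-section A_rod = π/4 × (5.67 in)² = 25.25 in^2
F = P × A_rod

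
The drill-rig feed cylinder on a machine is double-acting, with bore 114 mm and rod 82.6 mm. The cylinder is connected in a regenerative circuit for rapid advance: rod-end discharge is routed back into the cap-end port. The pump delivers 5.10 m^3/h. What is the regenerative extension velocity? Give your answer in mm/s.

In regeneration the rod-end outflow joins the pump flow into the cap end, so the net volume the pump must supply per unit advance equals the rod cross-section area.
Rod cross-section A_rod = π/4 × (82.6 mm)² = 5359 mm^2
v = Q_pump / A_rod

v ≈ 264 mm/s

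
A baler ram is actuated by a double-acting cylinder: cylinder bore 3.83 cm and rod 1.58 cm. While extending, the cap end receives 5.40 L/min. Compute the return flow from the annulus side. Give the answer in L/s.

Q_out ≈ 0.0747 L/s

Cap-side area A_cap = π/4 × (3.83 cm)² = 11.52 cm^2
Rod-side annular area A_ann = π/4 × (3.83² − 1.58²) = 9.560 cm^2
Piston speed v = Q_in/A_cap; rod-end outflow Q_out = v × A_ann = Q_in × A_ann/A_cap.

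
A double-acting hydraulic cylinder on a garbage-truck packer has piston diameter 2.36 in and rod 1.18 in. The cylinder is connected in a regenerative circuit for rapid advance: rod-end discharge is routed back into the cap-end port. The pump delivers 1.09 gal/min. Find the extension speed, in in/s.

v ≈ 3.84 in/s

In regeneration the rod-end outflow joins the pump flow into the cap end, so the net volume the pump must supply per unit advance equals the rod cross-section area.
Rod cross-section A_rod = π/4 × (1.18 in)² = 1.094 in^2
v = Q_pump / A_rod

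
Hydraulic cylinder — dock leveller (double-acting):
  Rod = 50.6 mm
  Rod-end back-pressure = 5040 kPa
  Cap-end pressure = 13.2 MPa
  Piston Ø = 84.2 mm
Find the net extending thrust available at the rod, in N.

F ≈ 55600 N

Cap-side area A_cap = π/4 × (84.2 mm)² = 5568 mm^2
Rod-side annular area A_ann = π/4 × (84.2² − 50.6²) = 3557 mm^2
Net thrust = P_cap·A_cap − P_rod·A_ann = 73500 N − 17930 N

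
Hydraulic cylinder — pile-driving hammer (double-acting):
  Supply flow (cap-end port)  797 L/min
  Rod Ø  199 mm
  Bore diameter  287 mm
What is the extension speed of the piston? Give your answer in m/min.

v ≈ 12.3 m/min

Cap-side area A_cap = π/4 × (287 mm)² = 64690 mm^2
v = Q / A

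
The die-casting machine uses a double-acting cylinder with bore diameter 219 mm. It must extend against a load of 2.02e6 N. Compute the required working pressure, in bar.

P ≈ 536 bar

Cap-side area A_cap = π/4 × (219 mm)² = 37670 mm^2
P = F / A = 2.02e6 N / A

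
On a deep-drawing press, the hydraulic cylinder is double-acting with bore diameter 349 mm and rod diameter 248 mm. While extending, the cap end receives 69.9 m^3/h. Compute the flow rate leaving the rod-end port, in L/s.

Cap-side area A_cap = π/4 × (349 mm)² = 95660 mm^2
Rod-side annular area A_ann = π/4 × (349² − 248²) = 47360 mm^2
Piston speed v = Q_in/A_cap; rod-end outflow Q_out = v × A_ann = Q_in × A_ann/A_cap.

Q_out ≈ 9.61 L/s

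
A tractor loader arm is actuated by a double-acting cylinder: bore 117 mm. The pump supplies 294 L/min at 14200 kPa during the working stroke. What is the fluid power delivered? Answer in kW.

W ≈ 69.6 kW

Hydraulic power = P × Q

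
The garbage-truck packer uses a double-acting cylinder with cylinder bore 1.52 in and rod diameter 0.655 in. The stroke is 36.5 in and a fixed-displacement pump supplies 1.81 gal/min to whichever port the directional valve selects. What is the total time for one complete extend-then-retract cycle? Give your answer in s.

Cap-side area A_cap = π/4 × (1.52 in)² = 1.815 in^2
Rod-side annular area A_ann = π/4 × (1.52² − 0.655²) = 1.478 in^2
t_ext = A_cap·L/Q = 9.505 s
t_ret = A_ann·L/Q = 7.740 s
t_cycle = t_ext + t_ret

t ≈ 17.2 s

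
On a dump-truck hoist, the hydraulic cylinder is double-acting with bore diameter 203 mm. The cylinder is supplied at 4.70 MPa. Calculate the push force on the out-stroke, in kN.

F ≈ 152 kN

Cap-side area A_cap = π/4 × (203 mm)² = 32370 mm^2
F = P × A_cap = 4.70 MPa × A_cap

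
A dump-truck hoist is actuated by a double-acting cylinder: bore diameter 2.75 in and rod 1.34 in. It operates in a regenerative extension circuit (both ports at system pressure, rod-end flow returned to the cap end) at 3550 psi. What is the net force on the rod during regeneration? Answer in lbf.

F ≈ 5010 lbf

With equal pressure on both faces, forces on the annular region cancel; the net push is pressure × rod cross-section.
Rod cross-section A_rod = π/4 × (1.34 in)² = 1.410 in^2
F = P × A_rod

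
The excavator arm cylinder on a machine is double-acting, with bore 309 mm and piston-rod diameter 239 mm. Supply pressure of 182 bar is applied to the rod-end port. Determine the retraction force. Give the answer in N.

F ≈ 5.48e5 N

Rod-side annular area A_ann = π/4 × (309² − 239²) = 30130 mm^2
On retraction the pressure acts on the annular area (bore minus rod).
F = P × A_ann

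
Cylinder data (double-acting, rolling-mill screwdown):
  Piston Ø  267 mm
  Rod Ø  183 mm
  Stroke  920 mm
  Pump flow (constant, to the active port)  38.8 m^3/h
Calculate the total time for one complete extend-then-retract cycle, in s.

Cap-side area A_cap = π/4 × (267 mm)² = 55990 mm^2
Rod-side annular area A_ann = π/4 × (267² − 183²) = 29690 mm^2
t_ext = A_cap·L/Q = 4.779 s
t_ret = A_ann·L/Q = 2.534 s
t_cycle = t_ext + t_ret

t ≈ 7.31 s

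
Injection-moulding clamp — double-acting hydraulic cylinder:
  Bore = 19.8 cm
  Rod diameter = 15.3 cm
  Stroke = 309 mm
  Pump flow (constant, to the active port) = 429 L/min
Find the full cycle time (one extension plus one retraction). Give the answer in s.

Cap-side area A_cap = π/4 × (19.8 cm)² = 307.9 cm^2
Rod-side annular area A_ann = π/4 × (19.8² − 15.3²) = 124.1 cm^2
t_ext = A_cap·L/Q = 1.331 s
t_ret = A_ann·L/Q = 0.5361 s
t_cycle = t_ext + t_ret

t ≈ 1.87 s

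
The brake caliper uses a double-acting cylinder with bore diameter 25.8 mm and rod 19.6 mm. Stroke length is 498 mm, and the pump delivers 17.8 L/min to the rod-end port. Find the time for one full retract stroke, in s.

Rod-side annular area A_ann = π/4 × (25.8² − 19.6²) = 221.1 mm^2
Swept volume V = A × L; t = V / Q = A·L / Q

t ≈ 0.371 s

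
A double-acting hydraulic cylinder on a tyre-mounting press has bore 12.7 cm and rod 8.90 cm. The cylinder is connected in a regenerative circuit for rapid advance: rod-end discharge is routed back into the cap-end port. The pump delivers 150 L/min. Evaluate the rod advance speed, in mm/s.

v ≈ 402 mm/s

In regeneration the rod-end outflow joins the pump flow into the cap end, so the net volume the pump must supply per unit advance equals the rod cross-section area.
Rod cross-section A_rod = π/4 × (8.90 cm)² = 62.21 cm^2
v = Q_pump / A_rod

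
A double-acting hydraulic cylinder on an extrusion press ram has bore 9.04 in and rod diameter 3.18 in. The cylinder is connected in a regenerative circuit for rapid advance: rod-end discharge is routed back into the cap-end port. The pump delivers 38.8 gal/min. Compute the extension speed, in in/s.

In regeneration the rod-end outflow joins the pump flow into the cap end, so the net volume the pump must supply per unit advance equals the rod cross-section area.
Rod cross-section A_rod = π/4 × (3.18 in)² = 7.942 in^2
v = Q_pump / A_rod

v ≈ 18.8 in/s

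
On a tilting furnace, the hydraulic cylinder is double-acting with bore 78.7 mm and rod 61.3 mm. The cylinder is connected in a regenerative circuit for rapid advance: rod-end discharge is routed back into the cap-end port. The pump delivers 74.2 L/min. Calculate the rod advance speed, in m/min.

In regeneration the rod-end outflow joins the pump flow into the cap end, so the net volume the pump must supply per unit advance equals the rod cross-section area.
Rod cross-section A_rod = π/4 × (61.3 mm)² = 2951 mm^2
v = Q_pump / A_rod

v ≈ 25.1 m/min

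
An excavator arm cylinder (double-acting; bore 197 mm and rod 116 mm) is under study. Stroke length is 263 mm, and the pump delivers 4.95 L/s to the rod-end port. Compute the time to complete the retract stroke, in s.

t ≈ 1.06 s

Rod-side annular area A_ann = π/4 × (197² − 116²) = 19910 mm^2
Swept volume V = A × L; t = V / Q = A·L / Q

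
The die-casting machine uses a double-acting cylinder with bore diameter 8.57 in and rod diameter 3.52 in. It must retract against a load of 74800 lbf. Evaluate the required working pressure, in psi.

P ≈ 1560 psi

Rod-side annular area A_ann = π/4 × (8.57² − 3.52²) = 47.95 in^2
Retraction: pressure acts on the annular area.
P = F / A = 74800 lbf / A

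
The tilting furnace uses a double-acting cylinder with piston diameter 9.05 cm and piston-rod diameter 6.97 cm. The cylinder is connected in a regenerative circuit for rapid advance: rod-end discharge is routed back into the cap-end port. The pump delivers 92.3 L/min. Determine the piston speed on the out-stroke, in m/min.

In regeneration the rod-end outflow joins the pump flow into the cap end, so the net volume the pump must supply per unit advance equals the rod cross-section area.
Rod cross-section A_rod = π/4 × (6.97 cm)² = 38.16 cm^2
v = Q_pump / A_rod

v ≈ 24.2 m/min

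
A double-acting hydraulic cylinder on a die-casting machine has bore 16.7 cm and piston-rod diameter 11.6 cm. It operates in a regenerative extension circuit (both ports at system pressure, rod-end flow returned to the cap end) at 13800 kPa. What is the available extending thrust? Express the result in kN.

With equal pressure on both faces, forces on the annular region cancel; the net push is pressure × rod cross-section.
Rod cross-section A_rod = π/4 × (11.6 cm)² = 105.7 cm^2
F = P × A_rod

F ≈ 146 kN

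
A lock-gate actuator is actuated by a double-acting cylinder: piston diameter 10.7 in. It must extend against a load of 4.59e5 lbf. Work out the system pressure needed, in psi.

Cap-side area A_cap = π/4 × (10.7 in)² = 89.92 in^2
P = F / A = 4.59e5 lbf / A

P ≈ 5100 psi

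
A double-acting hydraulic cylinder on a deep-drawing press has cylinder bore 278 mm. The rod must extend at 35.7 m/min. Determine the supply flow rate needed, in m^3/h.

Cap-side area A_cap = π/4 × (278 mm)² = 60700 mm^2
Q = A × v

Q ≈ 130 m^3/h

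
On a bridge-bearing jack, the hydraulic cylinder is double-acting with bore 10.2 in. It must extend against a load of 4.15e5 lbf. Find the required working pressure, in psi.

Cap-side area A_cap = π/4 × (10.2 in)² = 81.71 in^2
P = F / A = 4.15e5 lbf / A

P ≈ 5080 psi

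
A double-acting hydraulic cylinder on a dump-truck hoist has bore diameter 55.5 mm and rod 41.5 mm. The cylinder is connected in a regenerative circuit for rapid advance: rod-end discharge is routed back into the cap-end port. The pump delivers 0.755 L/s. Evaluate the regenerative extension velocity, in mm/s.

v ≈ 558 mm/s

In regeneration the rod-end outflow joins the pump flow into the cap end, so the net volume the pump must supply per unit advance equals the rod cross-section area.
Rod cross-section A_rod = π/4 × (41.5 mm)² = 1353 mm^2
v = Q_pump / A_rod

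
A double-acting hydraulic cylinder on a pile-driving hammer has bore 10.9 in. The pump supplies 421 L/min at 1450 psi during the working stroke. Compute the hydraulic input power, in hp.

Hydraulic power = P × Q

W ≈ 94.1 hp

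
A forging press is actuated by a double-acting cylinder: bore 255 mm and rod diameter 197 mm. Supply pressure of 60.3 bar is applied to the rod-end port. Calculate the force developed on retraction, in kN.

Rod-side annular area A_ann = π/4 × (255² − 197²) = 20590 mm^2
On retraction the pressure acts on the annular area (bore minus rod).
F = P × A_ann

F ≈ 124 kN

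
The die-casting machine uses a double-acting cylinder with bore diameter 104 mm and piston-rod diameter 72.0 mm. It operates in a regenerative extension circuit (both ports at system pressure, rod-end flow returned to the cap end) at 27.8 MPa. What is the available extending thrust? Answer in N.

F ≈ 1.13e5 N

With equal pressure on both faces, forces on the annular region cancel; the net push is pressure × rod cross-section.
Rod cross-section A_rod = π/4 × (72.0 mm)² = 4072 mm^2
F = P × A_rod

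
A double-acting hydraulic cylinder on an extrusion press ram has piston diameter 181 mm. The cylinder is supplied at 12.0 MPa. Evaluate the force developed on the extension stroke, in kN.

Cap-side area A_cap = π/4 × (181 mm)² = 25730 mm^2
F = P × A_cap = 12.0 MPa × A_cap

F ≈ 309 kN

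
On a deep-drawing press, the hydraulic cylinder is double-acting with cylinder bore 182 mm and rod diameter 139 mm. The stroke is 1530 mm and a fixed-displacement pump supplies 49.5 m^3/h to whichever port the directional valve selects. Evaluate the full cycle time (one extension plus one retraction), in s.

Cap-side area A_cap = π/4 × (182 mm)² = 26020 mm^2
Rod-side annular area A_ann = π/4 × (182² − 139²) = 10840 mm^2
t_ext = A_cap·L/Q = 2.895 s
t_ret = A_ann·L/Q = 1.206 s
t_cycle = t_ext + t_ret

t ≈ 4.10 s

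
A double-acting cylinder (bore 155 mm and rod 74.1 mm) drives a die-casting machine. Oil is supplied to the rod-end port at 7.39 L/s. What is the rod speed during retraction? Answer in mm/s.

v ≈ 508 mm/s

Rod-side annular area A_ann = π/4 × (155² − 74.1²) = 14560 mm^2
Flow into the rod-end port fills the annular volume.
v = Q / A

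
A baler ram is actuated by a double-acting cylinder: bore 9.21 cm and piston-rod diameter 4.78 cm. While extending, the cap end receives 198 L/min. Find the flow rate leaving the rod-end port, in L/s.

Cap-side area A_cap = π/4 × (9.21 cm)² = 66.62 cm^2
Rod-side annular area A_ann = π/4 × (9.21² − 4.78²) = 48.68 cm^2
Piston speed v = Q_in/A_cap; rod-end outflow Q_out = v × A_ann = Q_in × A_ann/A_cap.

Q_out ≈ 2.41 L/s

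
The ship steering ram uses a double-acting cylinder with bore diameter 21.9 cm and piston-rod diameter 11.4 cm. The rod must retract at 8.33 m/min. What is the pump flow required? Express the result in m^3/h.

Rod-side annular area A_ann = π/4 × (21.9² − 11.4²) = 274.6 cm^2
Q = A × v

Q ≈ 13.7 m^3/h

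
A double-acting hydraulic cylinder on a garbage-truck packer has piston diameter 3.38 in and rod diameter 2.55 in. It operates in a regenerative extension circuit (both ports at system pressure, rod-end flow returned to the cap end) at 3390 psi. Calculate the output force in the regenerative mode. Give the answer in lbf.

With equal pressure on both faces, forces on the annular region cancel; the net push is pressure × rod cross-section.
Rod cross-section A_rod = π/4 × (2.55 in)² = 5.107 in^2
F = P × A_rod

F ≈ 17300 lbf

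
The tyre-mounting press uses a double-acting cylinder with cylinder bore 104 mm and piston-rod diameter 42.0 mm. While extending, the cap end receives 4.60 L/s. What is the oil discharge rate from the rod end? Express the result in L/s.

Cap-side area A_cap = π/4 × (104 mm)² = 8495 mm^2
Rod-side annular area A_ann = π/4 × (104² − 42.0²) = 7109 mm^2
Piston speed v = Q_in/A_cap; rod-end outflow Q_out = v × A_ann = Q_in × A_ann/A_cap.

Q_out ≈ 3.85 L/s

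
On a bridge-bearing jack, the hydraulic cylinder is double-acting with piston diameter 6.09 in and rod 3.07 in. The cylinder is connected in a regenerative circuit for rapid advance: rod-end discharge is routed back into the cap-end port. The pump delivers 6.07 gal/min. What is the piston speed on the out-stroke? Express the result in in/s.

v ≈ 3.16 in/s

In regeneration the rod-end outflow joins the pump flow into the cap end, so the net volume the pump must supply per unit advance equals the rod cross-section area.
Rod cross-section A_rod = π/4 × (3.07 in)² = 7.402 in^2
v = Q_pump / A_rod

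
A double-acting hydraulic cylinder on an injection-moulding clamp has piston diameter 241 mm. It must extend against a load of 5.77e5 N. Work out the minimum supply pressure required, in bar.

P ≈ 126 bar

Cap-side area A_cap = π/4 × (241 mm)² = 45620 mm^2
P = F / A = 5.77e5 N / A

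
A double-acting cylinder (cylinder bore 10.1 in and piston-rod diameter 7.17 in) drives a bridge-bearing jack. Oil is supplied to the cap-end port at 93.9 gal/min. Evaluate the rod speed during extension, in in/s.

v ≈ 4.51 in/s

Cap-side area A_cap = π/4 × (10.1 in)² = 80.12 in^2
v = Q / A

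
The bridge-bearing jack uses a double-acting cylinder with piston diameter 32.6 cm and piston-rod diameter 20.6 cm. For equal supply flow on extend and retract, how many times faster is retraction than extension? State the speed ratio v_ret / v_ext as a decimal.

Cap-side area A_cap = π/4 × (32.6 cm)² = 834.7 cm^2
Rod-side annular area A_ann = π/4 × (32.6² − 20.6²) = 501.4 cm^2
For equal Q, v ∝ 1/A, so v_ret/v_ext = A_cap/A_ann.

v_ret/v_ext ≈ 1.66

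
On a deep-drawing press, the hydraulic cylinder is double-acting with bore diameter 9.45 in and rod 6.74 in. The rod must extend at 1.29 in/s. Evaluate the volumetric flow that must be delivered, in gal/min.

Cap-side area A_cap = π/4 × (9.45 in)² = 70.14 in^2
Q = A × v

Q ≈ 23.5 gal/min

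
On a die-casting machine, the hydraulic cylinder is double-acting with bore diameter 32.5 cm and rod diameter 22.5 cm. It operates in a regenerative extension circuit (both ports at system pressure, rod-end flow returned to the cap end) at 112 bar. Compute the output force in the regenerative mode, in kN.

F ≈ 445 kN

With equal pressure on both faces, forces on the annular region cancel; the net push is pressure × rod cross-section.
Rod cross-section A_rod = π/4 × (22.5 cm)² = 397.6 cm^2
F = P × A_rod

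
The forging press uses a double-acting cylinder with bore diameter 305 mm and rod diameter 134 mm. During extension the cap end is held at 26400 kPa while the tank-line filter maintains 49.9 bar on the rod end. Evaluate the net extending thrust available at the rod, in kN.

Cap-side area A_cap = π/4 × (305 mm)² = 73060 mm^2
Rod-side annular area A_ann = π/4 × (305² − 134²) = 58960 mm^2
Net thrust = P_cap·A_cap − P_rod·A_ann = 1929 kN − 294.2 kN

F ≈ 1630 kN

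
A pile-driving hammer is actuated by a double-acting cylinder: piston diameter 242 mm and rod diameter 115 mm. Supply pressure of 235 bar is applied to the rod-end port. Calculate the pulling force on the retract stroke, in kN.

Rod-side annular area A_ann = π/4 × (242² − 115²) = 35610 mm^2
On retraction the pressure acts on the annular area (bore minus rod).
F = P × A_ann

F ≈ 837 kN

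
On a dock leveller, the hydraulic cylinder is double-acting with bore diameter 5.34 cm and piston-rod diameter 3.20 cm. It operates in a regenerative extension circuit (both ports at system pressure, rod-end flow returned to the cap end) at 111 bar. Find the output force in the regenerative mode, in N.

F ≈ 8930 N

With equal pressure on both faces, forces on the annular region cancel; the net push is pressure × rod cross-section.
Rod cross-section A_rod = π/4 × (3.20 cm)² = 8.042 cm^2
F = P × A_rod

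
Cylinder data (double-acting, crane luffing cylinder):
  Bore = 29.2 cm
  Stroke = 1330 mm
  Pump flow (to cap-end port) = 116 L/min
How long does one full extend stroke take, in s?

Cap-side area A_cap = π/4 × (29.2 cm)² = 669.7 cm^2
Swept volume V = A × L; t = V / Q = A·L / Q

t ≈ 46.1 s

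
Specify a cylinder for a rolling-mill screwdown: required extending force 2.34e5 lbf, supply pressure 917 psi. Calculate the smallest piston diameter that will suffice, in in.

Extension force acts on the full piston face: F = P × (π/4)D².
D = √(4F / (πP)) = √(4 × 2.34e5 lbf / (π × 917 psi))

D ≈ 18.0 in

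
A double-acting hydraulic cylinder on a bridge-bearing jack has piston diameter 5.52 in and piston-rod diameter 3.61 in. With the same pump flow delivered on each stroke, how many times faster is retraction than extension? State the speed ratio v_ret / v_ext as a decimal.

v_ret/v_ext ≈ 1.75

Cap-side area A_cap = π/4 × (5.52 in)² = 23.93 in^2
Rod-side annular area A_ann = π/4 × (5.52² − 3.61²) = 13.70 in^2
For equal Q, v ∝ 1/A, so v_ret/v_ext = A_cap/A_ann.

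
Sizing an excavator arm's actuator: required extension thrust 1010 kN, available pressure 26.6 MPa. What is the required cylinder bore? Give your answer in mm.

D ≈ 220 mm

Extension force acts on the full piston face: F = P × (π/4)D².
D = √(4F / (πP)) = √(4 × 1010 kN / (π × 26.6 MPa))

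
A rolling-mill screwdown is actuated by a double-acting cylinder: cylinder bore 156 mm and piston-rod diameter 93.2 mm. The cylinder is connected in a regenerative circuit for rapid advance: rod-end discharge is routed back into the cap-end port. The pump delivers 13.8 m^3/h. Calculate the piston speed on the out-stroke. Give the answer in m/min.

v ≈ 33.7 m/min

In regeneration the rod-end outflow joins the pump flow into the cap end, so the net volume the pump must supply per unit advance equals the rod cross-section area.
Rod cross-section A_rod = π/4 × (93.2 mm)² = 6822 mm^2
v = Q_pump / A_rod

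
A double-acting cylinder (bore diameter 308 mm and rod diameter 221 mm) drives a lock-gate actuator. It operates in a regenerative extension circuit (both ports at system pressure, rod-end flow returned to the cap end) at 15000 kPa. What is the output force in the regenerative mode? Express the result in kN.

F ≈ 575 kN

With equal pressure on both faces, forces on the annular region cancel; the net push is pressure × rod cross-section.
Rod cross-section A_rod = π/4 × (221 mm)² = 38360 mm^2
F = P × A_rod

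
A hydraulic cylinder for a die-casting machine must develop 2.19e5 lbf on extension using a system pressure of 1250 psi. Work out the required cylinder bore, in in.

D ≈ 14.9 in

Extension force acts on the full piston face: F = P × (π/4)D².
D = √(4F / (πP)) = √(4 × 2.19e5 lbf / (π × 1250 psi))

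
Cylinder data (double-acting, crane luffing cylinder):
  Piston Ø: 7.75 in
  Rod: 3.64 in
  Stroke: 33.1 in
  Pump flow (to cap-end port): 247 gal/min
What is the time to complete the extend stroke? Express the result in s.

Cap-side area A_cap = π/4 × (7.75 in)² = 47.17 in^2
Swept volume V = A × L; t = V / Q = A·L / Q

t ≈ 1.64 s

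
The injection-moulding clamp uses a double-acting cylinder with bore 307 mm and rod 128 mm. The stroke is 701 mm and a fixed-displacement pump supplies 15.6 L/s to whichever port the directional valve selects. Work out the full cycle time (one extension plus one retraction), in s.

Cap-side area A_cap = π/4 × (307 mm)² = 74020 mm^2
Rod-side annular area A_ann = π/4 × (307² − 128²) = 61160 mm^2
t_ext = A_cap·L/Q = 3.326 s
t_ret = A_ann·L/Q = 2.748 s
t_cycle = t_ext + t_ret

t ≈ 6.07 s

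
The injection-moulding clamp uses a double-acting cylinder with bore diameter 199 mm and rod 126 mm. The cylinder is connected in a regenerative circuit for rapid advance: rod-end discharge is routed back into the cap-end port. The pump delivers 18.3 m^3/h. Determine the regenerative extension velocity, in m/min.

In regeneration the rod-end outflow joins the pump flow into the cap end, so the net volume the pump must supply per unit advance equals the rod cross-section area.
Rod cross-section A_rod = π/4 × (126 mm)² = 12470 mm^2
v = Q_pump / A_rod

v ≈ 24.5 m/min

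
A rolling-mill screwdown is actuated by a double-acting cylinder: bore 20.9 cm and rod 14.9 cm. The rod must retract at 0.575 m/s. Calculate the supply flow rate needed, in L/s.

Q ≈ 9.70 L/s

Rod-side annular area A_ann = π/4 × (20.9² − 14.9²) = 168.7 cm^2
Q = A × v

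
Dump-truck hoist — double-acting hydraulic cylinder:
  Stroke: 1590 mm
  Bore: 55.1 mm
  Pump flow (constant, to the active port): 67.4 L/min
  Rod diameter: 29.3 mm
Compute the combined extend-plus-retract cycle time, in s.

Cap-side area A_cap = π/4 × (55.1 mm)² = 2384 mm^2
Rod-side annular area A_ann = π/4 × (55.1² − 29.3²) = 1710 mm^2
t_ext = A_cap·L/Q = 3.375 s
t_ret = A_ann·L/Q = 2.421 s
t_cycle = t_ext + t_ret

t ≈ 5.80 s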